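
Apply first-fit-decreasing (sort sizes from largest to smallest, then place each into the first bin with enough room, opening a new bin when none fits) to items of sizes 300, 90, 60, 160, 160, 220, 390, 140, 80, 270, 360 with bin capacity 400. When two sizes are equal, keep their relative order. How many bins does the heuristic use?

6

Sorted descending: 390, 360, 300, 270, 220, 160, 160, 140, 90, 80, 60.
  390 → bin 1 (new)  [load 390/400]
  360 → bin 2 (new)  [load 360/400]
  300 → bin 3 (new)  [load 300/400]
  270 → bin 4 (new)  [load 270/400]
  220 → bin 5 (new)  [load 220/400]
  160 → bin 5  [load 380/400]
  160 → bin 6 (new)  [load 160/400]
  140 → bin 6  [load 300/400]
  90 → bin 3  [load 390/400]
  80 → bin 4  [load 350/400]
  60 → bin 6  [load 360/400]
6 bins opened.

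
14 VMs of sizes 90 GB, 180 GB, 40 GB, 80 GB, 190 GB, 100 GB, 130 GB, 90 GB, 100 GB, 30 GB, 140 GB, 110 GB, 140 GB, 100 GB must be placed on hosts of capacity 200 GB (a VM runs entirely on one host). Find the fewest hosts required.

Total = 190 + 180 + 140 + 140 + 130 + 110 + 100 + 100 + 100 + 90 + 90 + 80 + 40 + 30 = 1520 GB.
Lower bound: ⌈1520/200⌉ = 8 hosts.
A packing using 9 hosts:
  host 1: 190 = 190
  host 2: 180 = 180
  host 3: 140 + 40 = 180
  host 4: 140 + 30 = 170
  host 5: 130 = 130
  host 6: 110 + 90 = 200
  host 7: 100 + 100 = 200
  host 8: 100 + 90 = 190
  host 9: 80 = 80
No arrangement into 8 hosts stays within capacity, so 9 is optimal.

9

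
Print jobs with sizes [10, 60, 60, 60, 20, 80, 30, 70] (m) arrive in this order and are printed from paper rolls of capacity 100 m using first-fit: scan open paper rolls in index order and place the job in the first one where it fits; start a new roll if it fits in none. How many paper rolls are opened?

5

  10 → roll 1 (new)  [load 10/100]
  60 → roll 1  [load 70/100]
  60 → roll 2 (new)  [load 60/100]
  60 → roll 3 (new)  [load 60/100]
  20 → roll 1  [load 90/100]
  80 → roll 4 (new)  [load 80/100]
  30 → roll 2  [load 90/100]
  70 → roll 5 (new)  [load 70/100]
5 paper rolls opened.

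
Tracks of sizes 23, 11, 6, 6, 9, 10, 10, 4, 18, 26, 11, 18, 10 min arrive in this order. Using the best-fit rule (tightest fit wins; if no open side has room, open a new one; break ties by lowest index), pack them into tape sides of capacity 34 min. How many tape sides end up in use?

6

  23 → side 1 (new)  [load 23/34]
  11 → side 1  [load 34/34]
  6 → side 2 (new)  [load 6/34]
  6 → side 2  [load 12/34]
  9 → side 2  [load 21/34]
  10 → side 2  [load 31/34]
  10 → side 3 (new)  [load 10/34]
  4 → side 3  [load 14/34]
  18 → side 3  [load 32/34]
  26 → side 4 (new)  [load 26/34]
  11 → side 5 (new)  [load 11/34]
  18 → side 5  [load 29/34]
  10 → side 6 (new)  [load 10/34]
6 tape sides opened.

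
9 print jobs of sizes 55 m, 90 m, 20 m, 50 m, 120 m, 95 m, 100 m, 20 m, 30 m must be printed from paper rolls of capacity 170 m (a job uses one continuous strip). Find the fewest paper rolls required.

Total = 120 + 100 + 95 + 90 + 55 + 50 + 30 + 20 + 20 = 580 m.
Lower bound: ⌈580/170⌉ = 4 paper rolls.
A packing using 4 paper rolls:
  roll 1: 120 + 50 = 170
  roll 2: 100 + 55 = 155
  roll 3: 95 + 30 + 20 + 20 = 165
  roll 4: 90 = 90
This matches the lower bound, so 4 is optimal.

4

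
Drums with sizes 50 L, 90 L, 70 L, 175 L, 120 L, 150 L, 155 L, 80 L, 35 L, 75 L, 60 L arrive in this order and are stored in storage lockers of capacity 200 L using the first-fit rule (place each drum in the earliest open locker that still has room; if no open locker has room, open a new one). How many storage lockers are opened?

7

  50 → locker 1 (new)  [load 50/200]
  90 → locker 1  [load 140/200]
  70 → locker 2 (new)  [load 70/200]
  175 → locker 3 (new)  [load 175/200]
  120 → locker 2  [load 190/200]
  150 → locker 4 (new)  [load 150/200]
  155 → locker 5 (new)  [load 155/200]
  80 → locker 6 (new)  [load 80/200]
  35 → locker 1  [load 175/200]
  75 → locker 6  [load 155/200]
  60 → locker 7 (new)  [load 60/200]
7 storage lockers opened.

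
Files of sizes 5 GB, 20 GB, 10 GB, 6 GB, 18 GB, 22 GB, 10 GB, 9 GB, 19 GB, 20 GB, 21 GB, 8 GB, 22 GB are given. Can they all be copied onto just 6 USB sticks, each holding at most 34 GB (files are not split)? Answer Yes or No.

Total = 190 GB; ⌈190/34⌉ = 6.
7 files each exceed half the capacity and cannot share a USB stick, forcing at least 7 USB sticks.
At least 7 USB sticks are required, but only 6 are allowed.

No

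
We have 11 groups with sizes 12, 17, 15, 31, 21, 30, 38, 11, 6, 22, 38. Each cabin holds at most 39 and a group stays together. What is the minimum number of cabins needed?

7

Total = 38 + 38 + 31 + 30 + 22 + 21 + 17 + 15 + 12 + 11 + 6 = 241.
Lower bound: ⌈241/39⌉ = 7 cabins.
A packing using 7 cabins:
  cabin 1: 38 = 38
  cabin 2: 38 = 38
  cabin 3: 31 + 6 = 37
  cabin 4: 30 = 30
  cabin 5: 22 + 17 = 39
  cabin 6: 21 + 15 = 36
  cabin 7: 12 + 11 = 23
This matches the lower bound, so 7 is optimal.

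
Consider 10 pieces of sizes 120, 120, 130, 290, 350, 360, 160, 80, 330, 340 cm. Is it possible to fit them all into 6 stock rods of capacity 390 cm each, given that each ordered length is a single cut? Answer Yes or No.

No

Total = 2280 cm; ⌈2280/390⌉ = 6.
The bound of 6 does not rule out 6, but exhaustive search shows no assignment into 6 stock rods of capacity 390 cm exists — the minimum is 7.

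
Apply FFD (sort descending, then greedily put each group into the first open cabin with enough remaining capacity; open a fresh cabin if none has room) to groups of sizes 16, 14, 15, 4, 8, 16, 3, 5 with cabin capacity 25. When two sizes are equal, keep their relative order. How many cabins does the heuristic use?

Sorted descending: 16, 16, 15, 14, 8, 5, 4, 3.
  16 → cabin 1 (new)  [load 16/25]
  16 → cabin 2 (new)  [load 16/25]
  15 → cabin 3 (new)  [load 15/25]
  14 → cabin 4 (new)  [load 14/25]
  8 → cabin 1  [load 24/25]
  5 → cabin 2  [load 21/25]
  4 → cabin 2  [load 25/25]
  3 → cabin 3  [load 18/25]
4 cabins opened.

4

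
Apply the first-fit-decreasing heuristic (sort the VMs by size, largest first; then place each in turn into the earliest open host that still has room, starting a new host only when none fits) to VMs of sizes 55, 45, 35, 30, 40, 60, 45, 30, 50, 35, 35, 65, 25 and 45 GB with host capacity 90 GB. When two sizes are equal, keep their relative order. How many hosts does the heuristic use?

Sorted descending: 65, 60, 55, 50, 45, 45, 45, 40, 35, 35, 35, 30, 30, 25.
  65 → host 1 (new)  [load 65/90]
  60 → host 2 (new)  [load 60/90]
  55 → host 3 (new)  [load 55/90]
  50 → host 4 (new)  [load 50/90]
  45 → host 5 (new)  [load 45/90]
  45 → host 5  [load 90/90]
  45 → host 6 (new)  [load 45/90]
  40 → host 4  [load 90/90]
  35 → host 3  [load 90/90]
  35 → host 6  [load 80/90]
  35 → host 7 (new)  [load 35/90]
  30 → host 2  [load 90/90]
  30 → host 7  [load 65/90]
  25 → host 1  [load 90/90]
7 hosts opened.

7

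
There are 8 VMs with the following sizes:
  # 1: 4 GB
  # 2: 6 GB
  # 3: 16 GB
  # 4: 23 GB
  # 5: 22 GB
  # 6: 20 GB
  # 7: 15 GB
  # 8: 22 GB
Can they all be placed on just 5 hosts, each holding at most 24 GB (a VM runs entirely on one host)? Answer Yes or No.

No

Total = 128 GB; ⌈128/24⌉ = 6.
At least 6 hosts are required, but only 5 are allowed.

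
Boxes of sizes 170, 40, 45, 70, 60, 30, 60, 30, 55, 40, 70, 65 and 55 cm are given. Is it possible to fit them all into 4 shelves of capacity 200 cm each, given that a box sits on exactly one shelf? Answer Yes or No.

Yes

A valid assignment using 4 shelves:
  shelf 1: 170 + 30 = 200
  shelf 2: 70 + 70 + 60 = 200
  shelf 3: 65 + 60 + 45 + 30 = 200
  shelf 4: 55 + 55 + 40 + 40 = 190
Every load is within 200 cm, so 4 shelves suffice.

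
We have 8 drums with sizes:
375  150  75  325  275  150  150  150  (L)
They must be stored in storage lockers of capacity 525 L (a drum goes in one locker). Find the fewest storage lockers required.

Total = 375 + 325 + 275 + 150 + 150 + 150 + 150 + 75 = 1650 L.
Lower bound: ⌈1650/525⌉ = 4 storage lockers.
A packing using 4 storage lockers:
  locker 1: 375 + 150 = 525
  locker 2: 325 + 150 = 475
  locker 3: 275 + 150 + 75 = 500
  locker 4: 150 = 150
This matches the lower bound, so 4 is optimal.

4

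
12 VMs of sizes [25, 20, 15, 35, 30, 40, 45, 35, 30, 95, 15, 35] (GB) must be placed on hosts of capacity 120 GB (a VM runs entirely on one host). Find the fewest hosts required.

4

Total = 95 + 45 + 40 + 35 + 35 + 35 + 30 + 30 + 25 + 20 + 15 + 15 = 420 GB.
Lower bound: ⌈420/120⌉ = 4 hosts.
A packing using 4 hosts:
  host 1: 95 + 25 = 120
  host 2: 45 + 40 + 35 = 120
  host 3: 35 + 35 + 30 + 20 = 120
  host 4: 30 + 15 + 15 = 60
This matches the lower bound, so 4 is optimal.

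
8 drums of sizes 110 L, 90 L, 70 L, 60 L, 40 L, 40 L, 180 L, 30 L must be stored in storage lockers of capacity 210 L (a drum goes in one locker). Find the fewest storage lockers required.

3

Total = 180 + 110 + 90 + 70 + 60 + 40 + 40 + 30 = 620 L.
Lower bound: ⌈620/210⌉ = 3 storage lockers.
A packing using 3 storage lockers:
  locker 1: 180 + 30 = 210
  locker 2: 110 + 90 = 200
  locker 3: 70 + 60 + 40 + 40 = 210
This matches the lower bound, so 3 is optimal.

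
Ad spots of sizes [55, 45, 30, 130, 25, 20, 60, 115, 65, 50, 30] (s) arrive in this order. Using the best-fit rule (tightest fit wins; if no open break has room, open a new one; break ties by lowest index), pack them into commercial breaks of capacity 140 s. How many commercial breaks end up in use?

  55 → break 1 (new)  [load 55/140]
  45 → break 1  [load 100/140]
  30 → break 1  [load 130/140]
  130 → break 2 (new)  [load 130/140]
  25 → break 3 (new)  [load 25/140]
  20 → break 3  [load 45/140]
  60 → break 3  [load 105/140]
  115 → break 4 (new)  [load 115/140]
  65 → break 5 (new)  [load 65/140]
  50 → break 5  [load 115/140]
  30 → break 3  [load 135/140]
5 commercial breaks opened.

5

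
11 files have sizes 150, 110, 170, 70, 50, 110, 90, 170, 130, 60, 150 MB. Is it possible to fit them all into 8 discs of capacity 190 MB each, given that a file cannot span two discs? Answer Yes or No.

A valid assignment using 8 discs:
  disc 1: 170 = 170
  disc 2: 170 = 170
  disc 3: 150 = 150
  disc 4: 150 = 150
  disc 5: 130 + 60 = 190
  disc 6: 110 + 70 = 180
  disc 7: 110 + 50 = 160
  disc 8: 90 = 90
Every load is within 190 MB, so 8 discs suffice.

Yes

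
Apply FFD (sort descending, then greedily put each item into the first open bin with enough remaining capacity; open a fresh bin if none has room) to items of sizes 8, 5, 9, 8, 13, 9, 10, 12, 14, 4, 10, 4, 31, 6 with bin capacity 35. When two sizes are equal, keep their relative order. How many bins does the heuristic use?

Sorted descending: 31, 14, 13, 12, 10, 10, 9, 9, 8, 8, 6, 5, 4, 4.
  31 → bin 1 (new)  [load 31/35]
  14 → bin 2 (new)  [load 14/35]
  13 → bin 2  [load 27/35]
  12 → bin 3 (new)  [load 12/35]
  10 → bin 3  [load 22/35]
  10 → bin 3  [load 32/35]
  9 → bin 4 (new)  [load 9/35]
  9 → bin 4  [load 18/35]
  8 → bin 2  [load 35/35]
  8 → bin 4  [load 26/35]
  6 → bin 4  [load 32/35]
  5 → bin 5 (new)  [load 5/35]
  4 → bin 1  [load 35/35]
  4 → bin 5  [load 9/35]
5 bins opened.

5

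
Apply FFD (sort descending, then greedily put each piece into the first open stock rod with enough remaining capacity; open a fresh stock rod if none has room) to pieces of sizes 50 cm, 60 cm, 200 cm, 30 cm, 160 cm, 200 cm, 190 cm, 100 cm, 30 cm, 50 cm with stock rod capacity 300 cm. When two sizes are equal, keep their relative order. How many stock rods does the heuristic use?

Sorted descending: 200, 200, 190, 160, 100, 60, 50, 50, 30, 30.
  200 → stock rod 1 (new)  [load 200/300]
  200 → stock rod 2 (new)  [load 200/300]
  190 → stock rod 3 (new)  [load 190/300]
  160 → stock rod 4 (new)  [load 160/300]
  100 → stock rod 1  [load 300/300]
  60 → stock rod 2  [load 260/300]
  50 → stock rod 3  [load 240/300]
  50 → stock rod 3  [load 290/300]
  30 → stock rod 2  [load 290/300]
  30 → stock rod 4  [load 190/300]
4 stock rods opened.

4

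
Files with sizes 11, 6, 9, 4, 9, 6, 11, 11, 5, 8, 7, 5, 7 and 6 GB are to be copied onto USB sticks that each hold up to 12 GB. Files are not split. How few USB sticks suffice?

Total = 11 + 11 + 11 + 9 + 9 + 8 + 7 + 7 + 6 + 6 + 6 + 5 + 5 + 4 = 105 GB.
Lower bound: ⌈105/12⌉ = 9 USB sticks.
A packing using 10 USB sticks:
  USB stick 1: 11 = 11
  USB stick 2: 11 = 11
  USB stick 3: 11 = 11
  USB stick 4: 9 = 9
  USB stick 5: 9 = 9
  USB stick 6: 8 + 4 = 12
  USB stick 7: 7 + 5 = 12
  USB stick 8: 7 + 5 = 12
  USB stick 9: 6 + 6 = 12
  USB stick 10: 6 = 6
No arrangement into 9 USB sticks stays within capacity, so 10 is optimal.

10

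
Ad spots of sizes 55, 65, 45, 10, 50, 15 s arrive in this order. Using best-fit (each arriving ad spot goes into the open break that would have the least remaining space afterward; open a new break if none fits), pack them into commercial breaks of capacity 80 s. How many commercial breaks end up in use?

4

  55 → break 1 (new)  [load 55/80]
  65 → break 2 (new)  [load 65/80]
  45 → break 3 (new)  [load 45/80]
  10 → break 2  [load 75/80]
  50 → break 4 (new)  [load 50/80]
  15 → break 1  [load 70/80]
4 commercial breaks opened.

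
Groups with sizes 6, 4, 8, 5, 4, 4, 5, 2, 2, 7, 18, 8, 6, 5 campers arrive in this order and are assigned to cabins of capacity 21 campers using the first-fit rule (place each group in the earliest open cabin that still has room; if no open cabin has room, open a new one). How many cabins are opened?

5

  6 → cabin 1 (new)  [load 6/21]
  4 → cabin 1  [load 10/21]
  8 → cabin 1  [load 18/21]
  5 → cabin 2 (new)  [load 5/21]
  4 → cabin 2  [load 9/21]
  4 → cabin 2  [load 13/21]
  5 → cabin 2  [load 18/21]
  2 → cabin 1  [load 20/21]
  2 → cabin 2  [load 20/21]
  7 → cabin 3 (new)  [load 7/21]
  18 → cabin 4 (new)  [load 18/21]
  8 → cabin 3  [load 15/21]
  6 → cabin 3  [load 21/21]
  5 → cabin 5 (new)  [load 5/21]
5 cabins opened.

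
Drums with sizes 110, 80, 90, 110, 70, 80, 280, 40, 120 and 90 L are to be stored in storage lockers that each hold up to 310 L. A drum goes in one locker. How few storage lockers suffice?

Total = 280 + 120 + 110 + 110 + 90 + 90 + 80 + 80 + 70 + 40 = 1070 L.
Lower bound: ⌈1070/310⌉ = 4 storage lockers.
A packing using 4 storage lockers:
  locker 1: 280 = 280
  locker 2: 120 + 110 + 80 = 310
  locker 3: 110 + 90 + 90 = 290
  locker 4: 80 + 70 + 40 = 190
This matches the lower bound, so 4 is optimal.

4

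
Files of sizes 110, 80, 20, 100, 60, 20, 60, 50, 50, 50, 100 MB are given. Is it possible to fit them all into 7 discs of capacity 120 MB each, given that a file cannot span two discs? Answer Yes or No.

Yes

A valid assignment using 7 discs:
  disc 1: 110 = 110
  disc 2: 100 + 20 = 120
  disc 3: 100 + 20 = 120
  disc 4: 80 = 80
  disc 5: 60 + 60 = 120
  disc 6: 50 + 50 = 100
  disc 7: 50 = 50
Every load is within 120 MB, so 7 discs suffice.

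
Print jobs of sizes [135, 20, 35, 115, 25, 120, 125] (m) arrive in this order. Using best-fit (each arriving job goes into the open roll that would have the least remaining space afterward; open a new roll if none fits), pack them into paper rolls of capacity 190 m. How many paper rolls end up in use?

  135 → roll 1 (new)  [load 135/190]
  20 → roll 1  [load 155/190]
  35 → roll 1  [load 190/190]
  115 → roll 2 (new)  [load 115/190]
  25 → roll 2  [load 140/190]
  120 → roll 3 (new)  [load 120/190]
  125 → roll 4 (new)  [load 125/190]
4 paper rolls opened.

4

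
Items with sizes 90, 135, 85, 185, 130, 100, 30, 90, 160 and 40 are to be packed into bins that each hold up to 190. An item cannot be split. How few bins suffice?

Total = 185 + 160 + 135 + 130 + 100 + 90 + 90 + 85 + 40 + 30 = 1045.
Lower bound: ⌈1045/190⌉ = 6 bins.
A packing using 6 bins:
  bin 1: 185 = 185
  bin 2: 160 + 30 = 190
  bin 3: 135 + 40 = 175
  bin 4: 130 = 130
  bin 5: 100 + 90 = 190
  bin 6: 90 + 85 = 175
This matches the lower bound, so 6 is optimal.

6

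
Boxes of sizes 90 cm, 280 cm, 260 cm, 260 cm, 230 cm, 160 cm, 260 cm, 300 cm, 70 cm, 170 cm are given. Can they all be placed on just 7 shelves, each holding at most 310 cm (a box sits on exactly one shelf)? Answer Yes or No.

Total = 2080 cm; ⌈2080/310⌉ = 7.
8 boxes each exceed half the capacity and cannot share a shelf, forcing at least 8 shelves.
At least 8 shelves are required, but only 7 are allowed.

No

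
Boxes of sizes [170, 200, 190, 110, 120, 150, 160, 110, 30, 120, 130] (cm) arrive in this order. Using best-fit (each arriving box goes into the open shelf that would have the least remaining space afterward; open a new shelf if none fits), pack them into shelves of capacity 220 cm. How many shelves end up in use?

  170 → shelf 1 (new)  [load 170/220]
  200 → shelf 2 (new)  [load 200/220]
  190 → shelf 3 (new)  [load 190/220]
  110 → shelf 4 (new)  [load 110/220]
  120 → shelf 5 (new)  [load 120/220]
  150 → shelf 6 (new)  [load 150/220]
  160 → shelf 7 (new)  [load 160/220]
  110 → shelf 4  [load 220/220]
  30 → shelf 3  [load 220/220]
  120 → shelf 8 (new)  [load 120/220]
  130 → shelf 9 (new)  [load 130/220]
9 shelves opened.

9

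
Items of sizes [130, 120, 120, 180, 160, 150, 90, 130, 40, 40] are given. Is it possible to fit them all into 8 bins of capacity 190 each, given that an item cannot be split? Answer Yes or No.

Yes

A valid assignment using 8 bins:
  bin 1: 180 = 180
  bin 2: 160 = 160
  bin 3: 150 + 40 = 190
  bin 4: 130 + 40 = 170
  bin 5: 130 = 130
  bin 6: 120 = 120
  bin 7: 120 = 120
  bin 8: 90 = 90
Every load is within 190, so 8 bins suffice.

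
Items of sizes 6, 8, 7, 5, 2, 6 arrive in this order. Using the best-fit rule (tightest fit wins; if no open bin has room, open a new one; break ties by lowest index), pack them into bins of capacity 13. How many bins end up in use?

  6 → bin 1 (new)  [load 6/13]
  8 → bin 2 (new)  [load 8/13]
  7 → bin 1  [load 13/13]
  5 → bin 2  [load 13/13]
  2 → bin 3 (new)  [load 2/13]
  6 → bin 3  [load 8/13]
3 bins opened.

3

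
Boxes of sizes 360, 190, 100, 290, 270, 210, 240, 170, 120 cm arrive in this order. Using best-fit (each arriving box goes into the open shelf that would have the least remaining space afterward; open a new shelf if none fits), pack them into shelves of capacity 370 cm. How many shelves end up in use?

7

  360 → shelf 1 (new)  [load 360/370]
  190 → shelf 2 (new)  [load 190/370]
  100 → shelf 2  [load 290/370]
  290 → shelf 3 (new)  [load 290/370]
  270 → shelf 4 (new)  [load 270/370]
  210 → shelf 5 (new)  [load 210/370]
  240 → shelf 6 (new)  [load 240/370]
  170 → shelf 7 (new)  [load 170/370]
  120 → shelf 6  [load 360/370]
7 shelves opened.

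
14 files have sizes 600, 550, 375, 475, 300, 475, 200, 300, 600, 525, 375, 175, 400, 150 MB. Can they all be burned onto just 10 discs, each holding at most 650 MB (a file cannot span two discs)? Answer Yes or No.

Yes

A valid assignment using 10 discs:
  disc 1: 600 = 600
  disc 2: 600 = 600
  disc 3: 550 = 550
  disc 4: 525 = 525
  disc 5: 475 + 175 = 650
  disc 6: 475 + 150 = 625
  disc 7: 400 + 200 = 600
  disc 8: 375 = 375
  disc 9: 375 = 375
  disc 10: 300 + 300 = 600
Every load is within 650 MB, so 10 discs suffice.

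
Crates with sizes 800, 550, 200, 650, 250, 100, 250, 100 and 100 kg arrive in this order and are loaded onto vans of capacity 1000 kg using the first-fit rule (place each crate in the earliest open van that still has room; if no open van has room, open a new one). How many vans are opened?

  800 → van 1 (new)  [load 800/1000]
  550 → van 2 (new)  [load 550/1000]
  200 → van 1  [load 1000/1000]
  650 → van 3 (new)  [load 650/1000]
  250 → van 2  [load 800/1000]
  100 → van 2  [load 900/1000]
  250 → van 3  [load 900/1000]
  100 → van 2  [load 1000/1000]
  100 → van 3  [load 1000/1000]
3 vans opened.

3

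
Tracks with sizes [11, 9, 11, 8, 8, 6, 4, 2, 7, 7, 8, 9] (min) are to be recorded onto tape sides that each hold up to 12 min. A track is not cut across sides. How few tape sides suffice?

10

Total = 11 + 11 + 9 + 9 + 8 + 8 + 8 + 7 + 7 + 6 + 4 + 2 = 90 min.
Lower bound: ⌈90/12⌉ = 8 tape sides.
Also, 9 tracks each exceed 6 min, and no two of those can share a side, so at least 9 tape sides are needed.
A packing using 10 tape sides:
  side 1: 11 = 11
  side 2: 11 = 11
  side 3: 9 + 2 = 11
  side 4: 9 = 9
  side 5: 8 + 4 = 12
  side 6: 8 = 8
  side 7: 8 = 8
  side 8: 7 = 7
  side 9: 7 = 7
  side 10: 6 = 6
No arrangement into 9 tape sides stays within capacity, so 10 is optimal.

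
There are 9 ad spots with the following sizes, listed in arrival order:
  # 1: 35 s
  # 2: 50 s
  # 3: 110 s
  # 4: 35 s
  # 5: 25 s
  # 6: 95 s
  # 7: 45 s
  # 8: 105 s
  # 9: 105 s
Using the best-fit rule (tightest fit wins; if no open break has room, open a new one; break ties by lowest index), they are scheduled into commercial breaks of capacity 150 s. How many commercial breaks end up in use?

  35 → break 1 (new)  [load 35/150]
  50 → break 1  [load 85/150]
  110 → break 2 (new)  [load 110/150]
  35 → break 2  [load 145/150]
  25 → break 1  [load 110/150]
  95 → break 3 (new)  [load 95/150]
  45 → break 3  [load 140/150]
  105 → break 4 (new)  [load 105/150]
  105 → break 5 (new)  [load 105/150]
5 commercial breaks opened.

5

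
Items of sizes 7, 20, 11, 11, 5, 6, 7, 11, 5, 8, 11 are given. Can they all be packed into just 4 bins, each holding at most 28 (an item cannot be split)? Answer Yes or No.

Yes

A valid assignment using 4 bins:
  bin 1: 20 + 8 = 28
  bin 2: 11 + 11 + 6 = 28
  bin 3: 11 + 11 + 5 = 27
  bin 4: 7 + 7 + 5 = 19
Every load is within 28, so 4 bins suffice.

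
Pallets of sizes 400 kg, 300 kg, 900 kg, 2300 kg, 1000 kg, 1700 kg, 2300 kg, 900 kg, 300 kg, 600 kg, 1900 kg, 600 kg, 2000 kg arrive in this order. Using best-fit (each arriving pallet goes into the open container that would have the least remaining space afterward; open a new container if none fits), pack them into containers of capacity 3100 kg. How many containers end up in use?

  400 → container 1 (new)  [load 400/3100]
  300 → container 1  [load 700/3100]
  900 → container 1  [load 1600/3100]
  2300 → container 2 (new)  [load 2300/3100]
  1000 → container 1  [load 2600/3100]
  1700 → container 3 (new)  [load 1700/3100]
  2300 → container 4 (new)  [load 2300/3100]
  900 → container 3  [load 2600/3100]
  300 → container 1  [load 2900/3100]
  600 → container 2  [load 2900/3100]
  1900 → container 5 (new)  [load 1900/3100]
  600 → container 4  [load 2900/3100]
  2000 → container 6 (new)  [load 2000/3100]
6 containers opened.

6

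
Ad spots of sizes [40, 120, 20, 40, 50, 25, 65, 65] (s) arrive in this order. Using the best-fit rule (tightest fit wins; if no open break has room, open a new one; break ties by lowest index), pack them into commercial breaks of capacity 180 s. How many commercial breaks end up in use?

3

  40 → break 1 (new)  [load 40/180]
  120 → break 1  [load 160/180]
  20 → break 1  [load 180/180]
  40 → break 2 (new)  [load 40/180]
  50 → break 2  [load 90/180]
  25 → break 2  [load 115/180]
  65 → break 2  [load 180/180]
  65 → break 3 (new)  [load 65/180]
3 commercial breaks opened.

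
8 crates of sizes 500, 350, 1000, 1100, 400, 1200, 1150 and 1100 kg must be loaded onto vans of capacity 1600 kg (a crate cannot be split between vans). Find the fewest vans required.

5

Total = 1200 + 1150 + 1100 + 1100 + 1000 + 500 + 400 + 350 = 6800 kg.
Lower bound: ⌈6800/1600⌉ = 5 vans.
A packing using 5 vans:
  van 1: 1200 + 400 = 1600
  van 2: 1150 + 350 = 1500
  van 3: 1100 + 500 = 1600
  van 4: 1100 = 1100
  van 5: 1000 = 1000
This matches the lower bound, so 5 is optimal.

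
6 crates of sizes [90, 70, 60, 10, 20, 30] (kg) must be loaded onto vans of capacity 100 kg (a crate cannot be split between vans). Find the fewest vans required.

3

Total = 90 + 70 + 60 + 30 + 20 + 10 = 280 kg.
Lower bound: ⌈280/100⌉ = 3 vans.
A packing using 3 vans:
  van 1: 90 + 10 = 100
  van 2: 70 + 30 = 100
  van 3: 60 + 20 = 80
This matches the lower bound, so 3 is optimal.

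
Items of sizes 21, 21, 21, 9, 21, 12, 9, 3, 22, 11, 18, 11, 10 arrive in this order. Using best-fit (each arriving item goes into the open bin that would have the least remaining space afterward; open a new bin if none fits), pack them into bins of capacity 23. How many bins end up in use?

9

  21 → bin 1 (new)  [load 21/23]
  21 → bin 2 (new)  [load 21/23]
  21 → bin 3 (new)  [load 21/23]
  9 → bin 4 (new)  [load 9/23]
  21 → bin 5 (new)  [load 21/23]
  12 → bin 4  [load 21/23]
  9 → bin 6 (new)  [load 9/23]
  3 → bin 6  [load 12/23]
  22 → bin 7 (new)  [load 22/23]
  11 → bin 6  [load 23/23]
  18 → bin 8 (new)  [load 18/23]
  11 → bin 9 (new)  [load 11/23]
  10 → bin 9  [load 21/23]
9 bins opened.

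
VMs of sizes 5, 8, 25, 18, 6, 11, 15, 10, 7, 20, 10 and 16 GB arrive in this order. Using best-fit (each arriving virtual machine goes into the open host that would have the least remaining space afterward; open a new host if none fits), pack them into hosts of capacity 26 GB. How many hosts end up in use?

7

  5 → host 1 (new)  [load 5/26]
  8 → host 1  [load 13/26]
  25 → host 2 (new)  [load 25/26]
  18 → host 3 (new)  [load 18/26]
  6 → host 3  [load 24/26]
  11 → host 1  [load 24/26]
  15 → host 4 (new)  [load 15/26]
  10 → host 4  [load 25/26]
  7 → host 5 (new)  [load 7/26]
  20 → host 6 (new)  [load 20/26]
  10 → host 5  [load 17/26]
  16 → host 7 (new)  [load 16/26]
7 hosts opened.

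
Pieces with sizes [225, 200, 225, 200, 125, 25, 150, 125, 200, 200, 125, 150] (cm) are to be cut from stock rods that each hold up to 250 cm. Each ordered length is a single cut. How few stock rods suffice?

Total = 225 + 225 + 200 + 200 + 200 + 200 + 150 + 150 + 125 + 125 + 125 + 25 = 1950 cm.
Lower bound: ⌈1950/250⌉ = 8 stock rods.
A packing using 10 stock rods:
  stock rod 1: 225 + 25 = 250
  stock rod 2: 225 = 225
  stock rod 3: 200 = 200
  stock rod 4: 200 = 200
  stock rod 5: 200 = 200
  stock rod 6: 200 = 200
  stock rod 7: 150 = 150
  stock rod 8: 150 = 150
  stock rod 9: 125 + 125 = 250
  stock rod 10: 125 = 125
No arrangement into 9 stock rods stays within capacity, so 10 is optimal.

10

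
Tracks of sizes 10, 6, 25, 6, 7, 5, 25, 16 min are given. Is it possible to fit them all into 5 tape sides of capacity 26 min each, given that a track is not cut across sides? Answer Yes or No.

Yes

A valid assignment using 4 tape sides:
  side 1: 25 = 25
  side 2: 25 = 25
  side 3: 16 + 10 = 26
  side 4: 7 + 6 + 6 + 5 = 24
That uses only 4 ≤ 5, so 5 tape sides are enough.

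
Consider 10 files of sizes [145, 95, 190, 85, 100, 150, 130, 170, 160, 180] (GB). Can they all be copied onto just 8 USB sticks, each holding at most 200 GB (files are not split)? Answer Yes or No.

Total = 1405 GB; ⌈1405/200⌉ = 8.
The bound of 8 does not rule out 8, but exhaustive search shows no assignment into 8 USB sticks of capacity 200 GB exists — the minimum is 9.

No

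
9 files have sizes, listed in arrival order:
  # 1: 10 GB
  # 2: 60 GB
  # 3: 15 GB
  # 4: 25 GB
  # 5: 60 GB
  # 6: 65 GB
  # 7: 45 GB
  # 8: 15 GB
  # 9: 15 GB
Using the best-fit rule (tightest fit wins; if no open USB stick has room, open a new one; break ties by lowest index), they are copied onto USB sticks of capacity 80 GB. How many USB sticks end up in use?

5

  10 → USB stick 1 (new)  [load 10/80]
  60 → USB stick 1  [load 70/80]
  15 → USB stick 2 (new)  [load 15/80]
  25 → USB stick 2  [load 40/80]
  60 → USB stick 3 (new)  [load 60/80]
  65 → USB stick 4 (new)  [load 65/80]
  45 → USB stick 5 (new)  [load 45/80]
  15 → USB stick 4  [load 80/80]
  15 → USB stick 3  [load 75/80]
5 USB sticks opened.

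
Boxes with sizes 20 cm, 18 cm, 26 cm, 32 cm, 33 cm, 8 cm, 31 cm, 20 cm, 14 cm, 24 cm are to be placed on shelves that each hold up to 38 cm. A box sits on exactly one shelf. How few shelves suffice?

7

Total = 33 + 32 + 31 + 26 + 24 + 20 + 20 + 18 + 14 + 8 = 226 cm.
Lower bound: ⌈226/38⌉ = 6 shelves.
Also, 7 boxes each exceed 19 cm, and no two of those can share a shelf, so at least 7 shelves are needed.
A packing using 7 shelves:
  shelf 1: 33 = 33
  shelf 2: 32 = 32
  shelf 3: 31 = 31
  shelf 4: 26 + 8 = 34
  shelf 5: 24 + 14 = 38
  shelf 6: 20 + 18 = 38
  shelf 7: 20 = 20
This matches the lower bound, so 7 is optimal.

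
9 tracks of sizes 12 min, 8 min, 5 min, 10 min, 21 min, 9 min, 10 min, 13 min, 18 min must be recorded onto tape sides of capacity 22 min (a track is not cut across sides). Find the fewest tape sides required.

Total = 21 + 18 + 13 + 12 + 10 + 10 + 9 + 8 + 5 = 106 min.
Lower bound: ⌈106/22⌉ = 5 tape sides.
A packing using 6 tape sides:
  side 1: 21 = 21
  side 2: 18 = 18
  side 3: 13 + 9 = 22
  side 4: 12 + 10 = 22
  side 5: 10 + 8 = 18
  side 6: 5 = 5
No arrangement into 5 tape sides stays within capacity, so 6 is optimal.

6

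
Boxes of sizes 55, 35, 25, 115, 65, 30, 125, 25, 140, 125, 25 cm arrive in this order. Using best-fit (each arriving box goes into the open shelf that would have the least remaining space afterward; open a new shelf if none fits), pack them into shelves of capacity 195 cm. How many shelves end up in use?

  55 → shelf 1 (new)  [load 55/195]
  35 → shelf 1  [load 90/195]
  25 → shelf 1  [load 115/195]
  115 → shelf 2 (new)  [load 115/195]
  65 → shelf 1  [load 180/195]
  30 → shelf 2  [load 145/195]
  125 → shelf 3 (new)  [load 125/195]
  25 → shelf 2  [load 170/195]
  140 → shelf 4 (new)  [load 140/195]
  125 → shelf 5 (new)  [load 125/195]
  25 → shelf 2  [load 195/195]
5 shelves opened.

5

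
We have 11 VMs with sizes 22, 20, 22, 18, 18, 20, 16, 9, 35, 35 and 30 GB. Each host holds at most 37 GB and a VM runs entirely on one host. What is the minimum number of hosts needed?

8

Total = 35 + 35 + 30 + 22 + 22 + 20 + 20 + 18 + 18 + 16 + 9 = 245 GB.
Lower bound: ⌈245/37⌉ = 7 hosts.
A packing using 8 hosts:
  host 1: 35 = 35
  host 2: 35 = 35
  host 3: 30 = 30
  host 4: 22 + 9 = 31
  host 5: 22 = 22
  host 6: 20 + 16 = 36
  host 7: 20 = 20
  host 8: 18 + 18 = 36
No arrangement into 7 hosts stays within capacity, so 8 is optimal.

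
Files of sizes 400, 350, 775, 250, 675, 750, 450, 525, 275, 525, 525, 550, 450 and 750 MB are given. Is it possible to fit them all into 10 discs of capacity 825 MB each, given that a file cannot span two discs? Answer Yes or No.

No

Total = 7250 MB; ⌈7250/825⌉ = 9.
10 files each exceed half the capacity and cannot share a disc, forcing at least 10 discs.
The bound of 10 does not rule out 10, but exhaustive search shows no assignment into 10 discs of capacity 825 MB exists — the minimum is 11.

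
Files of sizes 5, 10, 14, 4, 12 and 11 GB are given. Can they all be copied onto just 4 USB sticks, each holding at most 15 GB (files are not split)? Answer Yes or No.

A valid assignment using 4 USB sticks:
  USB stick 1: 14 = 14
  USB stick 2: 12 = 12
  USB stick 3: 11 + 4 = 15
  USB stick 4: 10 + 5 = 15
Every load is within 15 GB, so 4 USB sticks suffice.

Yes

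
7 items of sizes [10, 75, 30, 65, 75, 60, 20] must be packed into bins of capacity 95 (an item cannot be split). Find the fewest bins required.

Total = 75 + 75 + 65 + 60 + 30 + 20 + 10 = 335.
Lower bound: ⌈335/95⌉ = 4 bins.
A packing using 4 bins:
  bin 1: 75 + 20 = 95
  bin 2: 75 + 10 = 85
  bin 3: 65 + 30 = 95
  bin 4: 60 = 60
This matches the lower bound, so 4 is optimal.

4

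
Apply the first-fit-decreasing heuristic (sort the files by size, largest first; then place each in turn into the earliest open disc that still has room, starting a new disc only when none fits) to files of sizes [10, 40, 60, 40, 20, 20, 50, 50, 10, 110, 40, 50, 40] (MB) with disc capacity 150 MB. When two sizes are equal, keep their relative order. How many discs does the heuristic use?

Sorted descending: 110, 60, 50, 50, 50, 40, 40, 40, 40, 20, 20, 10, 10.
  110 → disc 1 (new)  [load 110/150]
  60 → disc 2 (new)  [load 60/150]
  50 → disc 2  [load 110/150]
  50 → disc 3 (new)  [load 50/150]
  50 → disc 3  [load 100/150]
  40 → disc 1  [load 150/150]
  40 → disc 2  [load 150/150]
  40 → disc 3  [load 140/150]
  40 → disc 4 (new)  [load 40/150]
  20 → disc 4  [load 60/150]
  20 → disc 4  [load 80/150]
  10 → disc 3  [load 150/150]
  10 → disc 4  [load 90/150]
4 discs opened.

4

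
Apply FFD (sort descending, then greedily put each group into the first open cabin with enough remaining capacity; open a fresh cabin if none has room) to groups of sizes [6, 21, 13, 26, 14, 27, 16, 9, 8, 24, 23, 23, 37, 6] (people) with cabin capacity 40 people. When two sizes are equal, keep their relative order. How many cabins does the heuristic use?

7

Sorted descending: 37, 27, 26, 24, 23, 23, 21, 16, 14, 13, 9, 8, 6, 6.
  37 → cabin 1 (new)  [load 37/40]
  27 → cabin 2 (new)  [load 27/40]
  26 → cabin 3 (new)  [load 26/40]
  24 → cabin 4 (new)  [load 24/40]
  23 → cabin 5 (new)  [load 23/40]
  23 → cabin 6 (new)  [load 23/40]
  21 → cabin 7 (new)  [load 21/40]
  16 → cabin 4  [load 40/40]
  14 → cabin 3  [load 40/40]
  13 → cabin 2  [load 40/40]
  9 → cabin 5  [load 32/40]
  8 → cabin 5  [load 40/40]
  6 → cabin 6  [load 29/40]
  6 → cabin 6  [load 35/40]
7 cabins opened.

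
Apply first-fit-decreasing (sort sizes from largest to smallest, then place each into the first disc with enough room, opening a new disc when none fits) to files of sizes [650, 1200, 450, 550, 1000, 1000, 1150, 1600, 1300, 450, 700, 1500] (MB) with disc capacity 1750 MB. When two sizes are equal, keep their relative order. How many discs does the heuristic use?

7

Sorted descending: 1600, 1500, 1300, 1200, 1150, 1000, 1000, 700, 650, 550, 450, 450.
  1600 → disc 1 (new)  [load 1600/1750]
  1500 → disc 2 (new)  [load 1500/1750]
  1300 → disc 3 (new)  [load 1300/1750]
  1200 → disc 4 (new)  [load 1200/1750]
  1150 → disc 5 (new)  [load 1150/1750]
  1000 → disc 6 (new)  [load 1000/1750]
  1000 → disc 7 (new)  [load 1000/1750]
  700 → disc 6  [load 1700/1750]
  650 → disc 7  [load 1650/1750]
  550 → disc 4  [load 1750/1750]
  450 → disc 3  [load 1750/1750]
  450 → disc 5  [load 1600/1750]
7 discs opened.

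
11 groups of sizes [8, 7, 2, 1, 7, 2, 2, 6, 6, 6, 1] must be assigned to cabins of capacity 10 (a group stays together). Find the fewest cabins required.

6

Total = 8 + 7 + 7 + 6 + 6 + 6 + 2 + 2 + 2 + 1 + 1 = 48.
Lower bound: ⌈48/10⌉ = 5 cabins.
Also, 6 groups each exceed 5, and no two of those can share a cabin, so at least 6 cabins are needed.
A packing using 6 cabins:
  cabin 1: 8 + 2 = 10
  cabin 2: 7 + 2 + 1 = 10
  cabin 3: 7 + 2 + 1 = 10
  cabin 4: 6 = 6
  cabin 5: 6 = 6
  cabin 6: 6 = 6
This matches the lower bound, so 6 is optimal.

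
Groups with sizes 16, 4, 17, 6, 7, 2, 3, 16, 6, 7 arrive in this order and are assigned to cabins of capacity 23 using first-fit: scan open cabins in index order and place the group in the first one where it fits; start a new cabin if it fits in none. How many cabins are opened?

  16 → cabin 1 (new)  [load 16/23]
  4 → cabin 1  [load 20/23]
  17 → cabin 2 (new)  [load 17/23]
  6 → cabin 2  [load 23/23]
  7 → cabin 3 (new)  [load 7/23]
  2 → cabin 1  [load 22/23]
  3 → cabin 3  [load 10/23]
  16 → cabin 4 (new)  [load 16/23]
  6 → cabin 3  [load 16/23]
  7 → cabin 3  [load 23/23]
4 cabins opened.

4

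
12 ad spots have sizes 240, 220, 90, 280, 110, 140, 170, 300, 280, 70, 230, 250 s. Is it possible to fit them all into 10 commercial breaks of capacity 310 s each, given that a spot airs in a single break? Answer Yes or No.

Yes

A valid assignment using 9 commercial breaks:
  break 1: 300 = 300
  break 2: 280 = 280
  break 3: 280 = 280
  break 4: 250 = 250
  break 5: 240 + 70 = 310
  break 6: 230 = 230
  break 7: 220 + 90 = 310
  break 8: 170 + 140 = 310
  break 9: 110 = 110
That uses only 9 ≤ 10, so 10 commercial breaks are enough.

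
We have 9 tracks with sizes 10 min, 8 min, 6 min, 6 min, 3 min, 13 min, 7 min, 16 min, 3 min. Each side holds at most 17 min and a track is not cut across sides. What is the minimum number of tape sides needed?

Total = 16 + 13 + 10 + 8 + 7 + 6 + 6 + 3 + 3 = 72 min.
Lower bound: ⌈72/17⌉ = 5 tape sides.
A packing using 5 tape sides:
  side 1: 16 = 16
  side 2: 13 + 3 = 16
  side 3: 10 + 7 = 17
  side 4: 8 + 6 + 3 = 17
  side 5: 6 = 6
This matches the lower bound, so 5 is optimal.

5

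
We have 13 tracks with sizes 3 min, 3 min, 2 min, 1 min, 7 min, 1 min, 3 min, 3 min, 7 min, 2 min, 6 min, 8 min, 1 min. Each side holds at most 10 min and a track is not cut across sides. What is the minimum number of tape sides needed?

5

Total = 8 + 7 + 7 + 6 + 3 + 3 + 3 + 3 + 2 + 2 + 1 + 1 + 1 = 47 min.
Lower bound: ⌈47/10⌉ = 5 tape sides.
A packing using 5 tape sides:
  side 1: 8 + 2 = 10
  side 2: 7 + 3 = 10
  side 3: 7 + 3 = 10
  side 4: 6 + 3 + 1 = 10
  side 5: 3 + 2 + 1 + 1 = 7
This matches the lower bound, so 5 is optimal.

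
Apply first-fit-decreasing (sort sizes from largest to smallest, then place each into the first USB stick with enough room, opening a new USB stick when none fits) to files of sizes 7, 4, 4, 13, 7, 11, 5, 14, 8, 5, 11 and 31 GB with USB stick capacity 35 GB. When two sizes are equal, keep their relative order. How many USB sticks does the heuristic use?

4

Sorted descending: 31, 14, 13, 11, 11, 8, 7, 7, 5, 5, 4, 4.
  31 → USB stick 1 (new)  [load 31/35]
  14 → USB stick 2 (new)  [load 14/35]
  13 → USB stick 2  [load 27/35]
  11 → USB stick 3 (new)  [load 11/35]
  11 → USB stick 3  [load 22/35]
  8 → USB stick 2  [load 35/35]
  7 → USB stick 3  [load 29/35]
  7 → USB stick 4 (new)  [load 7/35]
  5 → USB stick 3  [load 34/35]
  5 → USB stick 4  [load 12/35]
  4 → USB stick 1  [load 35/35]
  4 → USB stick 4  [load 16/35]
4 USB sticks opened.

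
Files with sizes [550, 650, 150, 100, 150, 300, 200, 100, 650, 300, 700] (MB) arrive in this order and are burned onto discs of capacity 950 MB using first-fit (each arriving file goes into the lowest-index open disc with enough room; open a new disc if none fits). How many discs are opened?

5

  550 → disc 1 (new)  [load 550/950]
  650 → disc 2 (new)  [load 650/950]
  150 → disc 1  [load 700/950]
  100 → disc 1  [load 800/950]
  150 → disc 1  [load 950/950]
  300 → disc 2  [load 950/950]
  200 → disc 3 (new)  [load 200/950]
  100 → disc 3  [load 300/950]
  650 → disc 3  [load 950/950]
  300 → disc 4 (new)  [load 300/950]
  700 → disc 5 (new)  [load 700/950]
5 discs opened.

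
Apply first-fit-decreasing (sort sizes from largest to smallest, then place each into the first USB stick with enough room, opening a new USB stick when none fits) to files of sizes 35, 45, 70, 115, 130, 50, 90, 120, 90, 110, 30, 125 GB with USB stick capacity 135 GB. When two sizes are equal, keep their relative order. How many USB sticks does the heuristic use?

Sorted descending: 130, 125, 120, 115, 110, 90, 90, 70, 50, 45, 35, 30.
  130 → USB stick 1 (new)  [load 130/135]
  125 → USB stick 2 (new)  [load 125/135]
  120 → USB stick 3 (new)  [load 120/135]
  115 → USB stick 4 (new)  [load 115/135]
  110 → USB stick 5 (new)  [load 110/135]
  90 → USB stick 6 (new)  [load 90/135]
  90 → USB stick 7 (new)  [load 90/135]
  70 → USB stick 8 (new)  [load 70/135]
  50 → USB stick 8  [load 120/135]
  45 → USB stick 6  [load 135/135]
  35 → USB stick 7  [load 125/135]
  30 → USB stick 9 (new)  [load 30/135]
9 USB sticks opened.

9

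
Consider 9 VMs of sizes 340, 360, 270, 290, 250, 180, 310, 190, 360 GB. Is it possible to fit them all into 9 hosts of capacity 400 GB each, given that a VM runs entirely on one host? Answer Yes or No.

A valid assignment using 8 hosts:
  host 1: 360 = 360
  host 2: 360 = 360
  host 3: 340 = 340
  host 4: 310 = 310
  host 5: 290 = 290
  host 6: 270 = 270
  host 7: 250 = 250
  host 8: 190 + 180 = 370
That uses only 8 ≤ 9, so 9 hosts are enough.

Yes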